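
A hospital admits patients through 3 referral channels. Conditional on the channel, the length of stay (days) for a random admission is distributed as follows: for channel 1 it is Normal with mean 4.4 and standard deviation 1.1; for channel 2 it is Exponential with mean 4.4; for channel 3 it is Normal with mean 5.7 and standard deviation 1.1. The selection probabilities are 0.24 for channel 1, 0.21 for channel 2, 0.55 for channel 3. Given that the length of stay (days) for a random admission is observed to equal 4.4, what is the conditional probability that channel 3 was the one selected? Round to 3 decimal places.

0.487

Likelihoods f(4.4 | ·): 1: 0.362675; 2: 0.083609; 3: 0.180397.
Posterior ∝ prior × likelihood. Numerator for 3: 0.55·0.180397 = 0.0992183.
Normalizing constant: 0.24·0.362675 + 0.21·0.083609 + 0.55·0.180397 = 0.203818.
P(3 | observation) = 0.0992183 / 0.203818 = 0.486798.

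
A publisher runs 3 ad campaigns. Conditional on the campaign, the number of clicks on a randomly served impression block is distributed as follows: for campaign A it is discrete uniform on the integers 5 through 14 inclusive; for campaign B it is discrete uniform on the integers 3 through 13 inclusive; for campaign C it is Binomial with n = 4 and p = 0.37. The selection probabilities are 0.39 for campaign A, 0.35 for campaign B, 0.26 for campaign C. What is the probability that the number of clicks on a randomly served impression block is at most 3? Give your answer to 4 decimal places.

0.2869

Conditional on each campaign, P(X ≤ 3): A: 0; B: 0.0909091; C: 0.981258.
By total probability, P(X ≤ 3) = 0.39·0 + 0.35·0.0909091 + 0.26·0.981258 = 0.286945.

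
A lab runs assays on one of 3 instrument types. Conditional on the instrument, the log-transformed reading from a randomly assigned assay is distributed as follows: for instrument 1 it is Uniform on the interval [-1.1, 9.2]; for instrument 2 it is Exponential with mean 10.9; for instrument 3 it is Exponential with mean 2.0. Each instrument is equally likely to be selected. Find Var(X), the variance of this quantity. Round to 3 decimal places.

Per component, 1: μ=4.05, E[X²]=25.2433; 2: μ=10.9, E[X²]=237.62; 3: μ=2, E[X²]=8.
E[X] = 0.333333·4.05 + 0.333333·10.9 + 0.333333·2 = 5.65.
E[X²] = 0.333333·25.2433 + 0.333333·237.62 + 0.333333·8 = 90.2878.
Var(X) = E[X²] − (E[X])² = 90.2878 − 31.9225 = 58.3653.

58.365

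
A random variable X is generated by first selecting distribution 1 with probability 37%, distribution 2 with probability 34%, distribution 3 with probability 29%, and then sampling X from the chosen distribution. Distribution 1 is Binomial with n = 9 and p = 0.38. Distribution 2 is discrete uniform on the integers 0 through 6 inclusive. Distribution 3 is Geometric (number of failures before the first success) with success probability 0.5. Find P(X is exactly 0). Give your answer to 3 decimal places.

0.199

Conditional on each component, P(X = 0): 1: 0.0135371; 2: 0.142857; 3: 0.5.
By total probability, P(X = 0) = 0.37·0.0135371 + 0.34·0.142857 + 0.29·0.5 = 0.19858.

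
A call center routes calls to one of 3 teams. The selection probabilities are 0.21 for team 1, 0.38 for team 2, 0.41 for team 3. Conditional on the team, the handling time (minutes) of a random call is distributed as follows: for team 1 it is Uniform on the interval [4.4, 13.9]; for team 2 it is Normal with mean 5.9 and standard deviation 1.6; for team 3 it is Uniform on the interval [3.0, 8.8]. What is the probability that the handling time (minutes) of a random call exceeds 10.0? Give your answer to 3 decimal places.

Conditional on each team, P(X > 10.0): 1: 0.410526; 2: 0.00519608; 3: 0.
By total probability, P(X > 10.0) = 0.21·0.410526 + 0.38·0.00519608 + 0.41·0 = 0.088185.

0.088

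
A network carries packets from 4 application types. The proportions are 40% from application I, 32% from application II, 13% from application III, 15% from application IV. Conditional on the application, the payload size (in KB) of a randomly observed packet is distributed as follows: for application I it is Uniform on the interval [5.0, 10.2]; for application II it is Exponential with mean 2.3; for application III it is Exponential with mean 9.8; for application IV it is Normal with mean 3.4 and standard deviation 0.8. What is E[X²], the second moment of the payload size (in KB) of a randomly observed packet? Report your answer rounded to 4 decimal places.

54.1913

For each component E[X²] = Var + (mean)², giving I: 60.0133; II: 10.58; III: 192.08; IV: 12.2.
Overall E[X²] = 0.4·60.0133 + 0.32·10.58 + 0.13·192.08 + 0.15·12.2 = 54.1913.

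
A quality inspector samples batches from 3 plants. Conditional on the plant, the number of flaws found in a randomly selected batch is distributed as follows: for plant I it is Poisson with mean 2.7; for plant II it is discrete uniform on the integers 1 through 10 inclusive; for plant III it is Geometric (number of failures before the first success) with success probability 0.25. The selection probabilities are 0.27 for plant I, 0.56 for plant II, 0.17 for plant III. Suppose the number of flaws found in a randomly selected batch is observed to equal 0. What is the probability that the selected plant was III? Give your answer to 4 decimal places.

0.7008

Likelihoods P(X=0 | ·): I: 0.0672055; II: 0; III: 0.25.
Posterior ∝ prior × likelihood. Numerator for III: 0.17·0.25 = 0.0425.
Normalizing constant: 0.27·0.0672055 + 0.56·0 + 0.17·0.25 = 0.0606455.
P(III | observation) = 0.0425 / 0.0606455 = 0.700794.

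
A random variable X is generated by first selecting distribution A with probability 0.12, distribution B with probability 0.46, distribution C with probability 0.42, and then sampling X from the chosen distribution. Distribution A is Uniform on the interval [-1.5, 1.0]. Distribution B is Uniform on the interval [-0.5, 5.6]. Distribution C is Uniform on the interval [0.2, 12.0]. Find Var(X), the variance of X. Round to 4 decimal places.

11.2621

Per component, A: μ=-0.25, E[X²]=0.583333; B: μ=2.55, E[X²]=9.60333; C: μ=6.1, E[X²]=48.8133.
E[X] = 0.12·-0.25 + 0.46·2.55 + 0.42·6.1 = 3.705.
E[X²] = 0.12·0.583333 + 0.46·9.60333 + 0.42·48.8133 = 24.9891.
Var(X) = E[X²] − (E[X])² = 24.9891 − 13.727 = 11.2621.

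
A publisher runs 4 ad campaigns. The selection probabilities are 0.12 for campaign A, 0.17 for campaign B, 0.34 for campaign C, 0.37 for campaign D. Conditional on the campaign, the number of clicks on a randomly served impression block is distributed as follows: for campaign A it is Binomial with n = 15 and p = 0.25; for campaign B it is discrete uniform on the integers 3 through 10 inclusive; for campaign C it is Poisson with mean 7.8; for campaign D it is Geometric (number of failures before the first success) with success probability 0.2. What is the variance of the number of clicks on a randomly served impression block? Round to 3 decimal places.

14.416

Per component, A: μ=3.75, E[X²]=16.875; B: μ=6.5, E[X²]=47.5; C: μ=7.8, E[X²]=68.64; D: μ=4, E[X²]=36.
E[X] = 0.12·3.75 + 0.17·6.5 + 0.34·7.8 + 0.37·4 = 5.687.
E[X²] = 0.12·16.875 + 0.17·47.5 + 0.34·68.64 + 0.37·36 = 46.7576.
Var(X) = E[X²] − (E[X])² = 46.7576 − 32.342 = 14.4156.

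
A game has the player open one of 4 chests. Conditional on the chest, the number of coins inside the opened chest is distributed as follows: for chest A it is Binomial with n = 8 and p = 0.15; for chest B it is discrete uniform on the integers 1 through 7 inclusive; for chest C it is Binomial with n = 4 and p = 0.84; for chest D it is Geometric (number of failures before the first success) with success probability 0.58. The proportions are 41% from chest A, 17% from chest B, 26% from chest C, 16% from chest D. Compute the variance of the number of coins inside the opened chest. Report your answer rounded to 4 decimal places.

Per component, A: μ=1.2, E[X²]=2.46; B: μ=4, E[X²]=20; C: μ=3.36, E[X²]=11.8272; D: μ=0.724138, E[X²]=1.77289.
E[X] = 0.41·1.2 + 0.17·4 + 0.26·3.36 + 0.16·0.724138 = 2.16146.
E[X²] = 0.41·2.46 + 0.17·20 + 0.26·11.8272 + 0.16·1.77289 = 7.76733.
Var(X) = E[X²] − (E[X])² = 7.76733 − 4.67192 = 3.09542.

3.0954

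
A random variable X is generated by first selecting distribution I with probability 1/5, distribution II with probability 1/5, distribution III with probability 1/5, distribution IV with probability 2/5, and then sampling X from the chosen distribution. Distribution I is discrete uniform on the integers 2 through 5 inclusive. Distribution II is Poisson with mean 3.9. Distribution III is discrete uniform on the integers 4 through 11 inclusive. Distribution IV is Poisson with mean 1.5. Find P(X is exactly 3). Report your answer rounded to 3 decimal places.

0.140

Conditional on each component, P(X = 3): I: 0.25; II: 0.200122; III: 0; IV: 0.125511.
By total probability, P(X = 3) = 0.2·0.25 + 0.2·0.200122 + 0.2·0 + 0.4·0.125511 = 0.140229.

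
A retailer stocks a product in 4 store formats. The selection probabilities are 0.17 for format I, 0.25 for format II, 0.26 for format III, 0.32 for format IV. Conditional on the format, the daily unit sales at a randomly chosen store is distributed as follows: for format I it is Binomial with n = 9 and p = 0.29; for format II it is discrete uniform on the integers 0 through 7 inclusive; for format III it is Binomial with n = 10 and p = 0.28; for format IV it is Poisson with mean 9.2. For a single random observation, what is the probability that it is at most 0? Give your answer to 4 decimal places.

0.0488

Conditional on each format, P(X ≤ 0): I: 0.0458485; II: 0.125; III: 0.0374391; IV: 0.000101039.
By total probability, P(X ≤ 0) = 0.17·0.0458485 + 0.25·0.125 + 0.26·0.0374391 + 0.32·0.000101039 = 0.0488107.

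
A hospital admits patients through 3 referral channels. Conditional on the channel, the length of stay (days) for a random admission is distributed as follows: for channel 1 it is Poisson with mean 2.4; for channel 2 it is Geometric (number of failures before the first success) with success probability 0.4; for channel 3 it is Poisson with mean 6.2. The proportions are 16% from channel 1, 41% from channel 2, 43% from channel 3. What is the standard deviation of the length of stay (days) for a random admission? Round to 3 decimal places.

Per component, 1: μ=2.4, E[X²]=8.16; 2: μ=1.5, E[X²]=6; 3: μ=6.2, E[X²]=44.64.
E[X] = 0.16·2.4 + 0.41·1.5 + 0.43·6.2 = 3.665.
E[X²] = 0.16·8.16 + 0.41·6 + 0.43·44.64 = 22.9608.
Var(X) = E[X²] − (E[X])² = 22.9608 − 13.4322 = 9.52858.
SD(X) = √9.52858 = 3.08684.

3.087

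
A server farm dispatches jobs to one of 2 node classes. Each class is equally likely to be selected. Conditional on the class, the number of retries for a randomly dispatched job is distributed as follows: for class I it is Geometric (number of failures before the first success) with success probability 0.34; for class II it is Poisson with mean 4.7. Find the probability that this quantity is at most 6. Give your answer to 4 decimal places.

0.8750

Conditional on each class, P(X ≤ 6): I: 0.945448; II: 0.804605.
By total probability, P(X ≤ 6) = 0.5·0.945448 + 0.5·0.804605 = 0.875027.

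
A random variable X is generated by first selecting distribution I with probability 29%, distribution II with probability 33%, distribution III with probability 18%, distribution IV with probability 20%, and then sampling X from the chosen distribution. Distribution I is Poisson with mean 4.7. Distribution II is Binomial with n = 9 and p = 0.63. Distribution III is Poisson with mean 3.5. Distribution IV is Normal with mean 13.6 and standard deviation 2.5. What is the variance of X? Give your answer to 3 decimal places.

Per component, I: μ=4.7, E[X²]=26.79; II: μ=5.67, E[X²]=34.2468; III: μ=3.5, E[X²]=15.75; IV: μ=13.6, E[X²]=191.21.
E[X] = 0.29·4.7 + 0.33·5.67 + 0.18·3.5 + 0.2·13.6 = 6.5841.
E[X²] = 0.29·26.79 + 0.33·34.2468 + 0.18·15.75 + 0.2·191.21 = 60.1475.
Var(X) = E[X²] − (E[X])² = 60.1475 − 43.3504 = 16.7972.

16.797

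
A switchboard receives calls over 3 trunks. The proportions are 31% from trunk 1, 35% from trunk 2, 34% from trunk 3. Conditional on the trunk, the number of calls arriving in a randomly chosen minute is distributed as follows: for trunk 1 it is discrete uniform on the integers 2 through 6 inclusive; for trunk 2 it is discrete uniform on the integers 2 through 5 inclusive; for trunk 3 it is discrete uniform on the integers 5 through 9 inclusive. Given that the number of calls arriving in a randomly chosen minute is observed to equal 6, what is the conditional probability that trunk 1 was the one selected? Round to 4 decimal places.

0.4769

Likelihoods P(X=6 | ·): 1: 0.2; 2: 0; 3: 0.2.
Posterior ∝ prior × likelihood. Numerator for 1: 0.31·0.2 = 0.062.
Normalizing constant: 0.31·0.2 + 0.35·0 + 0.34·0.2 = 0.13.
P(1 | observation) = 0.062 / 0.13 = 0.476923.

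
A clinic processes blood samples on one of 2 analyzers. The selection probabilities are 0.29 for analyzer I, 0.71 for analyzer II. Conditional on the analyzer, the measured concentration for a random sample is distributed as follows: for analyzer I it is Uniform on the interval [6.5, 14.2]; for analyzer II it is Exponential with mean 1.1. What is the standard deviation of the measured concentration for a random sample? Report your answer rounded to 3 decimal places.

4.462

Per component, I: μ=10.35, E[X²]=112.063; II: μ=1.1, E[X²]=2.42.
E[X] = 0.29·10.35 + 0.71·1.1 = 3.7825.
E[X²] = 0.29·112.063 + 0.71·2.42 = 34.2166.
Var(X) = E[X²] − (E[X])² = 34.2166 − 14.3073 = 19.9093.
SD(X) = √19.9093 = 4.46198.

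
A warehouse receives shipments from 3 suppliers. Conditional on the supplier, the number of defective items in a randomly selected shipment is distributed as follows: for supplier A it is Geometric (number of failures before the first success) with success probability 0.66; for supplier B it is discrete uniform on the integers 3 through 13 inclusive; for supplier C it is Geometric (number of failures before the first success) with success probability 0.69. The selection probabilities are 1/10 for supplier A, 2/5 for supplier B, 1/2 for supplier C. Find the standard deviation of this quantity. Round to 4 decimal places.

4.2482

Per component, A: μ=0.515152, E[X²]=1.04591; B: μ=8, E[X²]=74; C: μ=0.449275, E[X²]=0.852972.
E[X] = 0.1·0.515152 + 0.4·8 + 0.5·0.449275 = 3.47615.
E[X²] = 0.1·1.04591 + 0.4·74 + 0.5·0.852972 = 30.1311.
Var(X) = E[X²] − (E[X])² = 30.1311 − 12.0836 = 18.0474.
SD(X) = √18.0474 = 4.24823.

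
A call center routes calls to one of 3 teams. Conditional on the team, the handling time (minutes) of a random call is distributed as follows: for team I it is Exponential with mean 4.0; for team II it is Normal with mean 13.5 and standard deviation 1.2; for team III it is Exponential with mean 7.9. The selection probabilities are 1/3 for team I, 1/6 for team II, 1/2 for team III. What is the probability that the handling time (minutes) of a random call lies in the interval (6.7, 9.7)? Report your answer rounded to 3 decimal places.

0.101

Conditional on each team, P(6.7 < X < 9.7): I: 0.0988301; II: 0.000770978; III: 0.135305.
By total probability, P(6.7 < X < 9.7) = 0.333333·0.0988301 + 0.166667·0.000770978 + 0.5·0.135305 = 0.100724.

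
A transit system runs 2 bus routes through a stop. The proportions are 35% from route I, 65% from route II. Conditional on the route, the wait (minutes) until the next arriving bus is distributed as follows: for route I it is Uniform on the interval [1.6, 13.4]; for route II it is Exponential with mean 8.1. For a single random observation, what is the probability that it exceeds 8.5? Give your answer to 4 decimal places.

0.3729

Conditional on each route, P(X > 8.5): I: 0.415254; II: 0.350154.
By total probability, P(X > 8.5) = 0.35·0.415254 + 0.65·0.350154 = 0.372939.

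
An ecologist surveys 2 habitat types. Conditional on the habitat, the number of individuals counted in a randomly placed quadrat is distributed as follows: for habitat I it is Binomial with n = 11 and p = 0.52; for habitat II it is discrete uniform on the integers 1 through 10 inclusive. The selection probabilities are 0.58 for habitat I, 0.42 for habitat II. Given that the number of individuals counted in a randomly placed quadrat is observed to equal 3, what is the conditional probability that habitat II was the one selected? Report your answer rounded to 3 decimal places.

0.526

Likelihoods P(X=3 | ·): I: 0.0653768; II: 0.1.
Posterior ∝ prior × likelihood. Numerator for II: 0.42·0.1 = 0.042.
Normalizing constant: 0.58·0.0653768 + 0.42·0.1 = 0.0799186.
P(II | observation) = 0.042 / 0.0799186 = 0.525535.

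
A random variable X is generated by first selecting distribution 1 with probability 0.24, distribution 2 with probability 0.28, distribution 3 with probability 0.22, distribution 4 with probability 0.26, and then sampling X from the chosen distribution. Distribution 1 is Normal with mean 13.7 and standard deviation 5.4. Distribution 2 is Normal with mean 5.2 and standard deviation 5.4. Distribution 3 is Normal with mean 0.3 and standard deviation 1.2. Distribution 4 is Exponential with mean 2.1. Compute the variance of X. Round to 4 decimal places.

41.7231

Per component, 1: μ=13.7, E[X²]=216.85; 2: μ=5.2, E[X²]=56.2; 3: μ=0.3, E[X²]=1.53; 4: μ=2.1, E[X²]=8.82.
E[X] = 0.24·13.7 + 0.28·5.2 + 0.22·0.3 + 0.26·2.1 = 5.356.
E[X²] = 0.24·216.85 + 0.28·56.2 + 0.22·1.53 + 0.26·8.82 = 70.4098.
Var(X) = E[X²] − (E[X])² = 70.4098 − 28.6867 = 41.7231.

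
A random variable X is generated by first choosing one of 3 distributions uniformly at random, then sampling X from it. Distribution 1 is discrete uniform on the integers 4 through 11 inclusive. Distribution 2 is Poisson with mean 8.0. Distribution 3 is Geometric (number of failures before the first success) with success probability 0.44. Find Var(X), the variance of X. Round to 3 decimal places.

14.746

Per component, 1: μ=7.5, E[X²]=61.5; 2: μ=8, E[X²]=72; 3: μ=1.27273, E[X²]=4.5124.
E[X] = 0.333333·7.5 + 0.333333·8 + 0.333333·1.27273 = 5.59091.
E[X²] = 0.333333·61.5 + 0.333333·72 + 0.333333·4.5124 = 46.0041.
Var(X) = E[X²] − (E[X])² = 46.0041 − 31.2583 = 14.7459.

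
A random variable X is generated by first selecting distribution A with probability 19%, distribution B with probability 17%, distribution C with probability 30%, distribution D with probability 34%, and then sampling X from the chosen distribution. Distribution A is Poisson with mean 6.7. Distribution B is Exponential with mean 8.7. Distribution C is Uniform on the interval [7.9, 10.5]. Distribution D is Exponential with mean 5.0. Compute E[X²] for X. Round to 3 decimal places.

For each component E[X²] = Var + (mean)², giving A: 51.59; B: 151.38; C: 85.2033; D: 50.
Overall E[X²] = 0.19·51.59 + 0.17·151.38 + 0.3·85.2033 + 0.34·50 = 78.0977.

78.098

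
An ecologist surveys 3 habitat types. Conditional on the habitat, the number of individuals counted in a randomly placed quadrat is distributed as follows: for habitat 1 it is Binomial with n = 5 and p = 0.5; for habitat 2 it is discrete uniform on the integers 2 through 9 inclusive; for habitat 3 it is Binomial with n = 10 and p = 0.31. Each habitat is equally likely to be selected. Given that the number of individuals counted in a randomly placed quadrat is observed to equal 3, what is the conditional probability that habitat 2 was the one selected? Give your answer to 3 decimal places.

Likelihoods P(X=3 | ·): 1: 0.3125; 2: 0.125; 3: 0.266201.
Posterior ∝ prior × likelihood. Numerator for 2: 0.333333·0.125 = 0.0416667.
Normalizing constant: 0.333333·0.3125 + 0.333333·0.125 + 0.333333·0.266201 = 0.234567.
P(2 | observation) = 0.0416667 / 0.234567 = 0.177632.

0.178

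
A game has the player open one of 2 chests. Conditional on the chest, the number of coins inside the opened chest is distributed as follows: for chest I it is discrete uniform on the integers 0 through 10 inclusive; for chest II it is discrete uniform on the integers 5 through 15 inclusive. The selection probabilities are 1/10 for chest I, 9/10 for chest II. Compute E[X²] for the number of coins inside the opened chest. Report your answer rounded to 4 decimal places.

For each component E[X²] = Var + (mean)², giving I: 35; II: 110.
Overall E[X²] = 0.1·35 + 0.9·110 = 102.5.

102.5000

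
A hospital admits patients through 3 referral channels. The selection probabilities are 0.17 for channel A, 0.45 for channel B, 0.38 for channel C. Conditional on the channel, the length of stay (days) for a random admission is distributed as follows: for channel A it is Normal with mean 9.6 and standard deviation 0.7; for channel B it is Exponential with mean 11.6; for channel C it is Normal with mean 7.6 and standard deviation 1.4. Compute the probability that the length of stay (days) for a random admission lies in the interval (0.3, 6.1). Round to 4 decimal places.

0.2265

Conditional on each channel, P(0.3 < X < 6.1): A: 2.86652e-07; B: 0.383424; C: 0.141988.
By total probability, P(0.3 < X < 6.1) = 0.17·2.86652e-07 + 0.45·0.383424 + 0.38·0.141988 = 0.226496.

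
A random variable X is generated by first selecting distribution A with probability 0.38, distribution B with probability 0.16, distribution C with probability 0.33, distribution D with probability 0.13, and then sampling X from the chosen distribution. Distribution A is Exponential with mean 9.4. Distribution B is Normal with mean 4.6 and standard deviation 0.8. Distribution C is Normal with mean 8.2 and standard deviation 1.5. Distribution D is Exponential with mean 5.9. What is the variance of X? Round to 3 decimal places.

42.080

Per component, A: μ=9.4, E[X²]=176.72; B: μ=4.6, E[X²]=21.8; C: μ=8.2, E[X²]=69.49; D: μ=5.9, E[X²]=69.62.
E[X] = 0.38·9.4 + 0.16·4.6 + 0.33·8.2 + 0.13·5.9 = 7.781.
E[X²] = 0.38·176.72 + 0.16·21.8 + 0.33·69.49 + 0.13·69.62 = 102.624.
Var(X) = E[X²] − (E[X])² = 102.624 − 60.544 = 42.0799.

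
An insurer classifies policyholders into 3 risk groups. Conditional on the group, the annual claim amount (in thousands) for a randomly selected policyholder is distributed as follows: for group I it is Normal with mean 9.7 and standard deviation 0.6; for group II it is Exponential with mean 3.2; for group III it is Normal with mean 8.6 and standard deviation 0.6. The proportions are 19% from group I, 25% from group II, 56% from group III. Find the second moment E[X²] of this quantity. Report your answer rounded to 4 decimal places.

64.6847

For each component E[X²] = Var + (mean)², giving I: 94.45; II: 20.48; III: 74.32.
Overall E[X²] = 0.19·94.45 + 0.25·20.48 + 0.56·74.32 = 64.6847.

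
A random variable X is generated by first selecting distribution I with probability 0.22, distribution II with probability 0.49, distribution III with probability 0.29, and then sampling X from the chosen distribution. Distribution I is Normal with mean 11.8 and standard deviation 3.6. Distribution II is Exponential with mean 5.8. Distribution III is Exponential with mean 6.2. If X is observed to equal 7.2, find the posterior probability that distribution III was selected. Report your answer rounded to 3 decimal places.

0.294

Likelihoods f(7.2 | ·): I: 0.0489855; II: 0.0498251; III: 0.0504971.
Posterior ∝ prior × likelihood. Numerator for III: 0.29·0.0504971 = 0.0146442.
Normalizing constant: 0.22·0.0489855 + 0.49·0.0498251 + 0.29·0.0504971 = 0.0498353.
P(III | observation) = 0.0146442 / 0.0498353 = 0.293851.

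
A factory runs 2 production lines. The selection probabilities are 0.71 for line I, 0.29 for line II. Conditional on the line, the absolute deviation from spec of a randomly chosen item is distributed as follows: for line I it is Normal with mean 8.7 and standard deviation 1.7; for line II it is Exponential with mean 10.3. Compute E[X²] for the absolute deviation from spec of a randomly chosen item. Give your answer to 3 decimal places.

For each component E[X²] = Var + (mean)², giving I: 78.58; II: 212.18.
Overall E[X²] = 0.71·78.58 + 0.29·212.18 = 117.324.

117.324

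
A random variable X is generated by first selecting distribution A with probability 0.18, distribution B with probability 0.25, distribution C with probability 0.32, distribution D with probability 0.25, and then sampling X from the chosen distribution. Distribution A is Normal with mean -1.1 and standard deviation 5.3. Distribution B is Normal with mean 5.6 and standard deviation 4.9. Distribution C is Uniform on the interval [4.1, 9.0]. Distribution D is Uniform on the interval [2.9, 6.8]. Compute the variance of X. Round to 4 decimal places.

19.3385

Per component, A: μ=-1.1, E[X²]=29.3; B: μ=5.6, E[X²]=55.37; C: μ=6.55, E[X²]=44.9033; D: μ=4.85, E[X²]=24.79.
E[X] = 0.18·-1.1 + 0.25·5.6 + 0.32·6.55 + 0.25·4.85 = 4.5105.
E[X²] = 0.18·29.3 + 0.25·55.37 + 0.32·44.9033 + 0.25·24.79 = 39.6831.
Var(X) = E[X²] − (E[X])² = 39.6831 − 20.3446 = 19.3385.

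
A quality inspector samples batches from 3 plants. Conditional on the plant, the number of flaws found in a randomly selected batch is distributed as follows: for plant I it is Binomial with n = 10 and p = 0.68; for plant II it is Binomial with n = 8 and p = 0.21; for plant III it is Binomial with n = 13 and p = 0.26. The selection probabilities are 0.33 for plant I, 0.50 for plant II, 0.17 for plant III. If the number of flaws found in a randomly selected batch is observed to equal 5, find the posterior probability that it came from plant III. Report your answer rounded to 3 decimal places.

Likelihoods P(X=5 | ·): I: 0.122941; II: 0.0112763; III: 0.137499.
Posterior ∝ prior × likelihood. Numerator for III: 0.17·0.137499 = 0.0233748.
Normalizing constant: 0.33·0.122941 + 0.5·0.0112763 + 0.17·0.137499 = 0.0695833.
P(III | observation) = 0.0233748 / 0.0695833 = 0.335925.

0.336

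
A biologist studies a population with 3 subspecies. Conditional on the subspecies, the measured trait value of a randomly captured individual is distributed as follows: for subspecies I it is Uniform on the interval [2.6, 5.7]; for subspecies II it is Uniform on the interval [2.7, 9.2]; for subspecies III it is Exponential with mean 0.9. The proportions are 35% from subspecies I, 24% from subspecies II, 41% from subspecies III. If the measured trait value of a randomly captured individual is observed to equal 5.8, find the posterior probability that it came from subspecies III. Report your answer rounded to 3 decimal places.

Likelihoods f(5.8 | ·): I: 0; II: 0.153846; III: 0.00176592.
Posterior ∝ prior × likelihood. Numerator for III: 0.41·0.00176592 = 0.000724027.
Normalizing constant: 0.35·0 + 0.24·0.153846 + 0.41·0.00176592 = 0.0376471.
P(III | observation) = 0.000724027 / 0.0376471 = 0.0192319.

0.019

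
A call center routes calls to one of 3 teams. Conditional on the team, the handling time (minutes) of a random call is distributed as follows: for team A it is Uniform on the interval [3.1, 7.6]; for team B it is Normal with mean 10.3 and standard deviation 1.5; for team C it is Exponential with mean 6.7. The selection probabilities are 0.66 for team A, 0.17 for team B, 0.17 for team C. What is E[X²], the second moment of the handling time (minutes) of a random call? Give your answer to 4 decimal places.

53.6850

For each component E[X²] = Var + (mean)², giving A: 30.31; B: 108.34; C: 89.78.
Overall E[X²] = 0.66·30.31 + 0.17·108.34 + 0.17·89.78 = 53.685.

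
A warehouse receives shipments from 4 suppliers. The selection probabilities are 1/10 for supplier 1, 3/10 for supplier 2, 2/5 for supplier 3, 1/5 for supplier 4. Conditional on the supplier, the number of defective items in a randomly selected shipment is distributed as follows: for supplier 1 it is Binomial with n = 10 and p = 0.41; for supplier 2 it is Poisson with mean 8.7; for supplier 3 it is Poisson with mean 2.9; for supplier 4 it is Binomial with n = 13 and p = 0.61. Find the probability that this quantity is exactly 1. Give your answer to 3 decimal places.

Conditional on each supplier, P(X = 1): 1: 0.0355183; 2: 0.0014493; 3: 0.159567; 4: 9.81858e-05.
By total probability, P(X = 1) = 0.1·0.0355183 + 0.3·0.0014493 + 0.4·0.159567 + 0.2·9.81858e-05 = 0.0678332.

0.068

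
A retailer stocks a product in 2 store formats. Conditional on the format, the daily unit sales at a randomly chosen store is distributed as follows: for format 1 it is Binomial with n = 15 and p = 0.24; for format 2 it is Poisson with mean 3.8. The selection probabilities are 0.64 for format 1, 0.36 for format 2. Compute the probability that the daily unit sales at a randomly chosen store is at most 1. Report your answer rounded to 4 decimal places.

0.0985

Conditional on each format, P(X ≤ 1): 1: 0.093514; 2: 0.10738.
By total probability, P(X ≤ 1) = 0.64·0.093514 + 0.36·0.10738 = 0.0985057.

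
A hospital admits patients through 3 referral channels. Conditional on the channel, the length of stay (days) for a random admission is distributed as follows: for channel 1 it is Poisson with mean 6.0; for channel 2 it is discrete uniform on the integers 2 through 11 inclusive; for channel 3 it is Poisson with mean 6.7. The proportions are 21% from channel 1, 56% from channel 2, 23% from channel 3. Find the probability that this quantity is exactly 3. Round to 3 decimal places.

0.089

Conditional on each channel, P(X = 3): 1: 0.0892351; 2: 0.1; 3: 0.0617021.
By total probability, P(X = 3) = 0.21·0.0892351 + 0.56·0.1 + 0.23·0.0617021 = 0.0889309.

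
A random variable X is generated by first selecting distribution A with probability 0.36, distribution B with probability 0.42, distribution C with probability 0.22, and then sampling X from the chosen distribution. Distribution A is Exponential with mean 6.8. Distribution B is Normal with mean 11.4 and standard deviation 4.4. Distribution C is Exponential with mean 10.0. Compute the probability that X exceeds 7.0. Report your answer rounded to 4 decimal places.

Conditional on each component, P(X > 7.0): A: 0.357217; B: 0.841345; C: 0.496585.
By total probability, P(X > 7.0) = 0.36·0.357217 + 0.42·0.841345 + 0.22·0.496585 = 0.591212.

0.5912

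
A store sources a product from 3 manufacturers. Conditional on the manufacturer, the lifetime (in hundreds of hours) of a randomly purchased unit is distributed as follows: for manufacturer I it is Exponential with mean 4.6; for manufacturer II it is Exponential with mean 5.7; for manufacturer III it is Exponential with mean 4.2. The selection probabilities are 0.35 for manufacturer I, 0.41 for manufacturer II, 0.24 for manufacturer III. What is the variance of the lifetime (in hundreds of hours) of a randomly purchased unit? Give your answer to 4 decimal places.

25.3690

Per component, I: μ=4.6, E[X²]=42.32; II: μ=5.7, E[X²]=64.98; III: μ=4.2, E[X²]=35.28.
E[X] = 0.35·4.6 + 0.41·5.7 + 0.24·4.2 = 4.955.
E[X²] = 0.35·42.32 + 0.41·64.98 + 0.24·35.28 = 49.921.
Var(X) = E[X²] − (E[X])² = 49.921 − 24.552 = 25.369.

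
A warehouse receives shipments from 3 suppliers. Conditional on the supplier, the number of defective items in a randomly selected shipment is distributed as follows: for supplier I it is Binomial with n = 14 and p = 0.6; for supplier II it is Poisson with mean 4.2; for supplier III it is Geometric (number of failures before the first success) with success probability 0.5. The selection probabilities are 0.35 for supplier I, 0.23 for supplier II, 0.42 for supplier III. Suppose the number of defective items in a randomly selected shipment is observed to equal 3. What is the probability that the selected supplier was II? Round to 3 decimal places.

0.608

Likelihoods P(X=3 | ·): I: 0.00329773; II: 0.185165; III: 0.0625.
Posterior ∝ prior × likelihood. Numerator for II: 0.23·0.185165 = 0.042588.
Normalizing constant: 0.35·0.00329773 + 0.23·0.185165 + 0.42·0.0625 = 0.0699922.
P(II | observation) = 0.042588 / 0.0699922 = 0.608468.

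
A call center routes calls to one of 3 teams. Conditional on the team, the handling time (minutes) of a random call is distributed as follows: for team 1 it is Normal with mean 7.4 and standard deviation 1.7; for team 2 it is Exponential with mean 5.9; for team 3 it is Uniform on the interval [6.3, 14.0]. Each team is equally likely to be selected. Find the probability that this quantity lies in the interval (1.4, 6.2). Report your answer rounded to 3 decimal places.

Conditional on each team, P(1.4 < X < 6.2): 1: 0.239922; 2: 0.439123; 3: 0.
By total probability, P(1.4 < X < 6.2) = 0.333333·0.239922 + 0.333333·0.439123 + 0.333333·0 = 0.226348.

0.226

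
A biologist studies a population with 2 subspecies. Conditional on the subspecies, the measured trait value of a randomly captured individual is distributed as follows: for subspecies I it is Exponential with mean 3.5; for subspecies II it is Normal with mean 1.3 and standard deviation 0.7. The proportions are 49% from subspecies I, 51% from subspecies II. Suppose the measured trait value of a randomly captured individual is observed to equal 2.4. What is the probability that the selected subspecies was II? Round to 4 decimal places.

Likelihoods f(2.4 | ·): I: 0.143923; II: 0.165803.
Posterior ∝ prior × likelihood. Numerator for II: 0.51·0.165803 = 0.0845593.
Normalizing constant: 0.49·0.143923 + 0.51·0.165803 = 0.155082.
P(II | observation) = 0.0845593 / 0.155082 = 0.545257.

0.5453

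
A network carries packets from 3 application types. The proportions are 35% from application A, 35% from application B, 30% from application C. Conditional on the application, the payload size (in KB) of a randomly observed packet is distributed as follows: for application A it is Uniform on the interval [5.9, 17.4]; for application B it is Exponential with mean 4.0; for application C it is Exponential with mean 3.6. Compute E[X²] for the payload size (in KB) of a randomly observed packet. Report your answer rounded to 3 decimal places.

For each component E[X²] = Var + (mean)², giving A: 146.743; B: 32; C: 25.92.
Overall E[X²] = 0.35·146.743 + 0.35·32 + 0.3·25.92 = 70.3362.

70.336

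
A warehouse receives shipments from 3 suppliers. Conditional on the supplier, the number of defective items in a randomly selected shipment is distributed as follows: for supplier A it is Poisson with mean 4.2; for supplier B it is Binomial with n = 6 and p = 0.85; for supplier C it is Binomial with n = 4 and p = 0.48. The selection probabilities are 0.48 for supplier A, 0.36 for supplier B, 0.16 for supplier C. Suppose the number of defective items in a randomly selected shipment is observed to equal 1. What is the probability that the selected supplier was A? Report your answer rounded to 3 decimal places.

0.411

Likelihoods P(X=1 | ·): A: 0.0629814; B: 0.000387281; C: 0.269967.
Posterior ∝ prior × likelihood. Numerator for A: 0.48·0.0629814 = 0.0302311.
Normalizing constant: 0.48·0.0629814 + 0.36·0.000387281 + 0.16·0.269967 = 0.0735653.
P(A | observation) = 0.0302311 / 0.0735653 = 0.410942.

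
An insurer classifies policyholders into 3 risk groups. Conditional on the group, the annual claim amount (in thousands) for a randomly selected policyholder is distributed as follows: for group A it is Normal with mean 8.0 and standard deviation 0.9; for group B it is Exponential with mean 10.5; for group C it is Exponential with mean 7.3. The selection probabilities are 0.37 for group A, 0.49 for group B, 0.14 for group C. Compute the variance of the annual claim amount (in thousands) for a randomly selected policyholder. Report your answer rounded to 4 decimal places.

Per component, A: μ=8, E[X²]=64.81; B: μ=10.5, E[X²]=220.5; C: μ=7.3, E[X²]=106.58.
E[X] = 0.37·8 + 0.49·10.5 + 0.14·7.3 = 9.127.
E[X²] = 0.37·64.81 + 0.49·220.5 + 0.14·106.58 = 146.946.
Var(X) = E[X²] − (E[X])² = 146.946 − 83.3021 = 63.6438.

63.6438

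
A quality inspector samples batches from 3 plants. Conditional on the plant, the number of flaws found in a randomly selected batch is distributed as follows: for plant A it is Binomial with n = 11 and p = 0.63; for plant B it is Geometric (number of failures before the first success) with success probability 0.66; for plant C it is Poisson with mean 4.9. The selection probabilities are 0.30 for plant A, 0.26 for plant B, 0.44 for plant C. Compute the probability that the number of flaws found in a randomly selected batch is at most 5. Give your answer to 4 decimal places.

0.5937

Conditional on each plant, P(X ≤ 5): A: 0.18467; B: 0.998455; C: 0.633501.
By total probability, P(X ≤ 5) = 0.3·0.18467 + 0.26·0.998455 + 0.44·0.633501 = 0.59374.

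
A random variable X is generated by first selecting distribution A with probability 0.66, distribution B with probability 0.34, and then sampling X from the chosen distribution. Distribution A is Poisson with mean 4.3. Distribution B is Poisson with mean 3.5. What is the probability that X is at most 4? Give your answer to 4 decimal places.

0.6231

Conditional on each component, P(X ≤ 4): A: 0.570438; B: 0.725445.
By total probability, P(X ≤ 4) = 0.66·0.570438 + 0.34·0.725445 = 0.62314.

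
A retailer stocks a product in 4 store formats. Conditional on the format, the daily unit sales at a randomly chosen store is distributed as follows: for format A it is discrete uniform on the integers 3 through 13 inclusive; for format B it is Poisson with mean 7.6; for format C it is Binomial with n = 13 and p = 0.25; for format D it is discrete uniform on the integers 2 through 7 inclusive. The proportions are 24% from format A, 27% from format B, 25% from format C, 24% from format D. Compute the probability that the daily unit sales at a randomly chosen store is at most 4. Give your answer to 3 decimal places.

0.396

Conditional on each format, P(X ≤ 4): A: 0.181818; B: 0.124939; C: 0.793962; D: 0.5.
By total probability, P(X ≤ 4) = 0.24·0.181818 + 0.27·0.124939 + 0.25·0.793962 + 0.24·0.5 = 0.39586.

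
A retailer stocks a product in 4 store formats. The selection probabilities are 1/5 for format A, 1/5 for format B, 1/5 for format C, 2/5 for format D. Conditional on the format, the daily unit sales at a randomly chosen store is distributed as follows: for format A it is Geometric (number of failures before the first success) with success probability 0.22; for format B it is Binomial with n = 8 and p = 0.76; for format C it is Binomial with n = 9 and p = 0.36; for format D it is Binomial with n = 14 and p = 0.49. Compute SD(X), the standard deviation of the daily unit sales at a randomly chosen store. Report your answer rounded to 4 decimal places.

2.8086

Per component, A: μ=3.54545, E[X²]=28.686; B: μ=6.08, E[X²]=38.4256; C: μ=3.24, E[X²]=12.5712; D: μ=6.86, E[X²]=50.5582.
E[X] = 0.2·3.54545 + 0.2·6.08 + 0.2·3.24 + 0.4·6.86 = 5.31709.
E[X²] = 0.2·28.686 + 0.2·38.4256 + 0.2·12.5712 + 0.4·50.5582 = 36.1598.
Var(X) = E[X²] − (E[X])² = 36.1598 − 28.2715 = 7.88837.
SD(X) = √7.88837 = 2.80862.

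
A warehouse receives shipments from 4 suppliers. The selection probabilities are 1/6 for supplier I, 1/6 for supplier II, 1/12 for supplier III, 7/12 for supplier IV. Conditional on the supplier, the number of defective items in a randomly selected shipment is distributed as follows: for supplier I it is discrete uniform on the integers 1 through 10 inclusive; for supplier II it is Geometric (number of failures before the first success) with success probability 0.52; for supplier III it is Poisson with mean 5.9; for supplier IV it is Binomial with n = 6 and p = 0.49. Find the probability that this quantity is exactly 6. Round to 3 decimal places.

Conditional on each supplier, P(X = 6): I: 0.1; II: 0.00635991; III: 0.160488; IV: 0.0138413.
By total probability, P(X = 6) = 0.166667·0.1 + 0.166667·0.00635991 + 0.0833333·0.160488 + 0.583333·0.0138413 = 0.0391747.

0.039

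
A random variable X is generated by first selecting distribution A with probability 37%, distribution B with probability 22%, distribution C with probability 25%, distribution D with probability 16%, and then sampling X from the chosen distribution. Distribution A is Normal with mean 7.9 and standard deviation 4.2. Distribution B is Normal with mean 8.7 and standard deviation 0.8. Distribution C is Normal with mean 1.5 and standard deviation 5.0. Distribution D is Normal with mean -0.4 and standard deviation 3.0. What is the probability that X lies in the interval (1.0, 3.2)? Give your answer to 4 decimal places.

0.1062

Conditional on each component, P(1.0 < X < 3.2): A: 0.0813537; B: 3.09952e-12; C: 0.1729; D: 0.2053.
By total probability, P(1.0 < X < 3.2) = 0.37·0.0813537 + 0.22·3.09952e-12 + 0.25·0.1729 + 0.16·0.2053 = 0.106174.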